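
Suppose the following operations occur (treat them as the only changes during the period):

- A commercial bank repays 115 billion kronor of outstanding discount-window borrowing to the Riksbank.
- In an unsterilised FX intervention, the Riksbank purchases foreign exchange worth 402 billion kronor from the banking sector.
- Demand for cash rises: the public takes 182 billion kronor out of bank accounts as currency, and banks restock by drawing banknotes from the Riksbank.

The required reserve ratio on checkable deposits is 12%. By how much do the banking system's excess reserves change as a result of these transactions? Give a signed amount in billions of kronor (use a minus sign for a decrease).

Discount-window repayment 115 billion kronor: reserves −115B, deposits 0.
FX purchase 402 billion kronor: reserves +402B, deposits 0.
Currency withdrawal 182 billion kronor: reserves −182B, deposits −182B.
Totals: Δreserves = +105B, Δdeposits = −182B.
Δrequired reserves = 12% × −182B = −21.84B.
Δexcess reserves = Δreserves − Δrequired = +105B − (−21.84B) = +126.84 billion.

+126.84 billion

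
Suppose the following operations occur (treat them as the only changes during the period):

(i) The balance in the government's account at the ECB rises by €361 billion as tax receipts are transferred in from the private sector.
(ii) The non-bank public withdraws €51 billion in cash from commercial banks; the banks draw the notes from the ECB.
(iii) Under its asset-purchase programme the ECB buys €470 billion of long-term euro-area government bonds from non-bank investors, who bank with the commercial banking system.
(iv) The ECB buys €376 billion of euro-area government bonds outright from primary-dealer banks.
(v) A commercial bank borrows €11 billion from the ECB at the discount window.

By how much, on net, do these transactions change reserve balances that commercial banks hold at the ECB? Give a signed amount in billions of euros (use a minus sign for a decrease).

ECB balance sheet:
  Assets:      Securities +€846B, Loans to banks +€11B
  Liabilities: Bank reserves +€445B, Currency in circulation +€51B, Government deposits +€361B
Commercial banking system:
  Assets:      Reserves at CB +€445B, Securities −€376B
  Liabilities: Checkable deposits +€58B, Borrowings from CB +€11B
So the change in reserve balances that commercial banks hold at the ECB is +€445 billion.

+€445 billion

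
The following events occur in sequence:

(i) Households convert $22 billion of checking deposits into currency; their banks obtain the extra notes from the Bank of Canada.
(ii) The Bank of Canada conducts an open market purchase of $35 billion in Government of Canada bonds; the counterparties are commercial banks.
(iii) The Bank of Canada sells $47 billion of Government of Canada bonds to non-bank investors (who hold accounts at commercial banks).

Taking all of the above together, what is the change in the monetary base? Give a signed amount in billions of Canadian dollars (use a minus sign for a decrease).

Currency withdrawal $22 billion: just a shift between currency and reserves — both are base money → 0.
OMO purchase (from banks) $35 billion: Bank of Canada balance sheet expands → +$35B.
Asset sale (to non-banks) $47 billion: Bank of Canada balance sheet contracts → −$47B.
Net: 0 + 35 − 47 = -$12 billion.

-$12 billion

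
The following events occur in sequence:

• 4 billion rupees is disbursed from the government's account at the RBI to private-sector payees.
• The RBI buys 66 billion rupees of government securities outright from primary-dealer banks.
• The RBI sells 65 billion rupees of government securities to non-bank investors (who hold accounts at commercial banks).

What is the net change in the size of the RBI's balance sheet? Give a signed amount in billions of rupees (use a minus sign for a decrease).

+1 billion

Government spending 4 billion rupees: only the composition of liabilities changes → 0.
OMO purchase (from banks) 66 billion rupees: an RBI asset is acquired → +66B.
Asset sale (to non-banks) 65 billion rupees: an RBI asset is shed → −65B.
Net: 0 + 66 − 65 = +1 billion.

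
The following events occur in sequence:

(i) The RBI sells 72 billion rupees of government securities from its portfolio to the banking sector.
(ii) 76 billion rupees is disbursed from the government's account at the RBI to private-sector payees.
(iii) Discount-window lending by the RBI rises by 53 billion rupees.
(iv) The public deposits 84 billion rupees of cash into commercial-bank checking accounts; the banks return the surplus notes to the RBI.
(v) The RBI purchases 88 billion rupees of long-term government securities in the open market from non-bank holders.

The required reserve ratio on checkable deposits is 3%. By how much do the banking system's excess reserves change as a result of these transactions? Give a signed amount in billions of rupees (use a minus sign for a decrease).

+221.56 billion

OMO sale (to banks) 72 billion rupees: reserves −72B, deposits 0.
Government spending 76 billion rupees: reserves +76B, deposits +76B.
Discount-window loan 53 billion rupees: reserves +53B, deposits 0.
Currency deposit 84 billion rupees: reserves +84B, deposits +84B.
Asset purchase (from non-banks) 88 billion rupees: reserves +88B, deposits +88B.
Totals: Δreserves = +229B, Δdeposits = +248B.
Δrequired reserves = 3% × +248B = +7.44B.
Δexcess reserves = Δreserves − Δrequired = +229B − (+7.44B) = +221.56 billion.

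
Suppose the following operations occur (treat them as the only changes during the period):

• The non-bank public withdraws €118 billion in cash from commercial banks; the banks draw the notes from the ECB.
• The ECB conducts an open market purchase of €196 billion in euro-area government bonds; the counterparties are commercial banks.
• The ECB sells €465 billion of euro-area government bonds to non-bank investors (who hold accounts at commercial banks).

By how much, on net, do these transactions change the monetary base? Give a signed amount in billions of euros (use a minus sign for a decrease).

ECB balance sheet:
  Assets:      Securities −€269B
  Liabilities: Bank reserves −€387B, Currency in circulation +€118B
Commercial banking system:
  Assets:      Reserves at CB −€387B, Securities −€196B
  Liabilities: Checkable deposits −€583B
Monetary base = currency + reserves: +€118B + (−€387B) = -€269 billion.

-€269 billion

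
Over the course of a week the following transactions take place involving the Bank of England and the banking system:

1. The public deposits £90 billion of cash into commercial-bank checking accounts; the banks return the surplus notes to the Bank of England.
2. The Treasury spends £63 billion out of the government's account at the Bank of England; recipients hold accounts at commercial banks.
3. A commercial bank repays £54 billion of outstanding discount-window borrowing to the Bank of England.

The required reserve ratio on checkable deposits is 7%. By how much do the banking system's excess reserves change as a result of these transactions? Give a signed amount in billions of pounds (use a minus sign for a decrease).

+£88.29 billion

Currency deposit £90 billion: reserves +£90B, deposits +£90B.
Government spending £63 billion: reserves +£63B, deposits +£63B.
Discount-window repayment £54 billion: reserves −£54B, deposits 0.
Totals: Δreserves = +£99B, Δdeposits = +£153B.
Δrequired reserves = 7% × +£153B = +£10.71B.
Δexcess reserves = Δreserves − Δrequired = +£99B − (+£10.71B) = +£88.29 billion.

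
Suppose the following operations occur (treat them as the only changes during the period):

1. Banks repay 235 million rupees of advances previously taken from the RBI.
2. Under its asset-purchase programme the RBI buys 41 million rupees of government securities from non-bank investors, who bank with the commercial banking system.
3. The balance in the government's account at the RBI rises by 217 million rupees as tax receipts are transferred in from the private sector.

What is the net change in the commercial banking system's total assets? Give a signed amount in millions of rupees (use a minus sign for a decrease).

-411 million

Discount-window repayment 235 million rupees: bank balance sheets shrink → −235M.
Asset purchase (from non-banks) 41 million rupees: bank balance sheets expand → +41M.
Government account inflow 217 million rupees: bank balance sheets shrink → −217M.
Net: −235 + 41 − 217 = -411 million.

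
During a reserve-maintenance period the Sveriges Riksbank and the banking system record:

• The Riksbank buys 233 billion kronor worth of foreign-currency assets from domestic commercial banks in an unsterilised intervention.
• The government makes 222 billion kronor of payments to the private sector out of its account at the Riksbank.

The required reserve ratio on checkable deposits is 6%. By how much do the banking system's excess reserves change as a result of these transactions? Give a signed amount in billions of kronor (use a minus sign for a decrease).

FX purchase 233 billion kronor: reserves +233B, deposits 0.
Government spending 222 billion kronor: reserves +222B, deposits +222B.
Totals: Δreserves = +455B, Δdeposits = +222B.
Δrequired reserves = 6% × +222B = +13.32B.
Δexcess reserves = Δreserves − Δrequired = +455B − (+13.32B) = +441.68 billion.

+441.68 billion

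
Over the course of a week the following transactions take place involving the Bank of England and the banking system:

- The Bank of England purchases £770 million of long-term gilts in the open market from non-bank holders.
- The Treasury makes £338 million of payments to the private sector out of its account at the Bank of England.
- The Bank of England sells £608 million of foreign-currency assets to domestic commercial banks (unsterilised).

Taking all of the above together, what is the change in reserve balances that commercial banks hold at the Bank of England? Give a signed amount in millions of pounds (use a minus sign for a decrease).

Bank of England balance sheet:
  Assets:      Securities +£770M, Foreign assets −£608M
  Liabilities: Bank reserves +£500M, Government deposits −£338M
So the change in reserve balances that commercial banks hold at the Bank of England is +£500 million.

+£500 million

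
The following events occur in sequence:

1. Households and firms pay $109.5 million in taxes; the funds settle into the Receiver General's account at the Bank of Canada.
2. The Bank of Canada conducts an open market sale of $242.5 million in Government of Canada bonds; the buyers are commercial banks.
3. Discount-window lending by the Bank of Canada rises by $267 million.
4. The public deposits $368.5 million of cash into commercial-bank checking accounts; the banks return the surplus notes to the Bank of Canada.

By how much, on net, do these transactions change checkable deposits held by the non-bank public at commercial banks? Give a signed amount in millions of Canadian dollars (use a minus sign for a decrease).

+$259 million

Bank of Canada balance sheet:
  Assets:      Securities −$242.5M, Loans to banks +$267M
  Liabilities: Bank reserves +$283.5M, Currency in circulation −$368.5M, Government deposits +$109.5M
Commercial banking system:
  Assets:      Reserves at CB +$283.5M, Securities +$242.5M
  Liabilities: Checkable deposits +$259M, Borrowings from CB +$267M
So the change in checkable deposits held by the non-bank public at commercial banks is +$259 million.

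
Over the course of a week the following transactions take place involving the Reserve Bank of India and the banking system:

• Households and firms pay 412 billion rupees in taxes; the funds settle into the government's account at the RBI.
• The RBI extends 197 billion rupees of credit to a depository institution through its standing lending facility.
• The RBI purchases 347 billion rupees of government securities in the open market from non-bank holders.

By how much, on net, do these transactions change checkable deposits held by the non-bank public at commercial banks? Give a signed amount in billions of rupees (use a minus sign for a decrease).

-65 billion

RBI balance sheet:
  Assets:      Securities +347B, Loans to banks +197B
  Liabilities: Bank reserves +132B, Government deposits +412B
Commercial banking system:
  Assets:      Reserves at CB +132B
  Liabilities: Checkable deposits −65B, Borrowings from CB +197B
So the change in checkable deposits held by the non-bank public at commercial banks is -65 billion.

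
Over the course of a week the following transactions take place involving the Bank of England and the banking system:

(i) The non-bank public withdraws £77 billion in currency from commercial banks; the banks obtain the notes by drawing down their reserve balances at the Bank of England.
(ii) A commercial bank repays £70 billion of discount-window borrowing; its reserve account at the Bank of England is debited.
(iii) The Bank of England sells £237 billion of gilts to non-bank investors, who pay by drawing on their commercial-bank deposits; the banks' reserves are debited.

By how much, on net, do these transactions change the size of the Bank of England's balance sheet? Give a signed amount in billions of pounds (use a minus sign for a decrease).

Currency withdrawal £77 billion: only the composition of liabilities changes → 0.
Discount-window repayment £70 billion: a Bank of England asset is shed → −£70B.
Asset sale (to non-banks) £237 billion: a Bank of England asset is shed → −£237B.
Net: 0 − 70 − 237 = -£307 billion.

-£307 billion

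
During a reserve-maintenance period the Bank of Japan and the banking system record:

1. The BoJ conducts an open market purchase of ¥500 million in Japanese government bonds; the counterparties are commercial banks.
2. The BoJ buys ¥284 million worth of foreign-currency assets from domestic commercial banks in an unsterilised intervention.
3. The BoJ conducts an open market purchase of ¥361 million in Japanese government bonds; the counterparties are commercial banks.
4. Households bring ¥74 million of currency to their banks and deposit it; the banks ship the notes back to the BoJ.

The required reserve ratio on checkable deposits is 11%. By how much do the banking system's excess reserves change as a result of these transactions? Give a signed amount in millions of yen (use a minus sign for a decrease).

+¥1210.86 million

OMO purchase (from banks) ¥500 million: reserves +¥500M, deposits 0.
FX purchase ¥284 million: reserves +¥284M, deposits 0.
OMO purchase (from banks) ¥361 million: reserves +¥361M, deposits 0.
Currency deposit ¥74 million: reserves +¥74M, deposits +¥74M.
Totals: Δreserves = +¥1219M, Δdeposits = +¥74M.
Δrequired reserves = 11% × +¥74M = +¥8.14M.
Δexcess reserves = Δreserves − Δrequired = +¥1219M − (+¥8.14M) = +¥1210.86 million.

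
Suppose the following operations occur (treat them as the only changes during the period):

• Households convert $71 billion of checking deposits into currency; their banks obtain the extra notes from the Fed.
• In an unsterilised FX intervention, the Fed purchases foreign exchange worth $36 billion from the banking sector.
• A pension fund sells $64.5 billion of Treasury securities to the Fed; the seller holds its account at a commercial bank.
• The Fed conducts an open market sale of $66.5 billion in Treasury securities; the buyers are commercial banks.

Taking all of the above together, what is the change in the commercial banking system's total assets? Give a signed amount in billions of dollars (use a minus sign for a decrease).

-$6.5 billion

Fed balance sheet:
  Assets:      Securities −$2B, Foreign assets +$36B
  Liabilities: Bank reserves −$37B, Currency in circulation +$71B
Commercial banking system:
  Assets:      Reserves at CB −$37B, Securities +$66.5B, Foreign assets −$36B
  Liabilities: Checkable deposits −$6.5B
Change in total bank assets = -$6.5 billion.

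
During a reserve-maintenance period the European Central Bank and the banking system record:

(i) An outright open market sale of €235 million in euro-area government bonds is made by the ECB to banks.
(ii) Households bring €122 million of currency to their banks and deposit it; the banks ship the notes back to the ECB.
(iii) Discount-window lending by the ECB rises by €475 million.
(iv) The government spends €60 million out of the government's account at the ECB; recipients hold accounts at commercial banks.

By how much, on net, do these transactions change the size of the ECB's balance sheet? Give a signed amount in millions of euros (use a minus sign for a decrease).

+€240 million

ECB balance sheet:
  Assets:      Securities −€235M, Loans to banks +€475M
  Liabilities: Bank reserves +€422M, Currency in circulation −€122M, Government deposits −€60M
Commercial banking system:
  Assets:      Reserves at CB +€422M, Securities +€235M
  Liabilities: Checkable deposits +€182M, Borrowings from CB +€475M
Change in total ECB assets = +€240 million.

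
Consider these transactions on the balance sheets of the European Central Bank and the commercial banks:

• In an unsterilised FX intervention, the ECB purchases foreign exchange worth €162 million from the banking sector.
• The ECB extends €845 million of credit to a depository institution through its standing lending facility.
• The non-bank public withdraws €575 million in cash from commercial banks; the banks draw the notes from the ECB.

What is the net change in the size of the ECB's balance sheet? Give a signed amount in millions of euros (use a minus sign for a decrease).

+€1007 million

ECB balance sheet:
  Assets:      Loans to banks +€845M, Foreign assets +€162M
  Liabilities: Bank reserves +€432M, Currency in circulation +€575M
Change in total ECB assets = +€1007 million.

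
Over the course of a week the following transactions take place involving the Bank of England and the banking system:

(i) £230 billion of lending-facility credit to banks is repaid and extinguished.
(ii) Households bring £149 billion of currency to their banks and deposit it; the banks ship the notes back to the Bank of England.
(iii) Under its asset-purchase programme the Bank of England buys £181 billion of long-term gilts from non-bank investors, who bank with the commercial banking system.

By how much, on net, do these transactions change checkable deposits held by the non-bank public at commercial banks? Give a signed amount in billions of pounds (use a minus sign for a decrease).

Bank of England balance sheet:
  Assets:      Securities +£181B, Loans to banks −£230B
  Liabilities: Bank reserves +£100B, Currency in circulation −£149B
Commercial banking system:
  Assets:      Reserves at CB +£100B
  Liabilities: Checkable deposits +£330B, Borrowings from CB −£230B
So the change in checkable deposits held by the non-bank public at commercial banks is +£330 billion.

+£330 billion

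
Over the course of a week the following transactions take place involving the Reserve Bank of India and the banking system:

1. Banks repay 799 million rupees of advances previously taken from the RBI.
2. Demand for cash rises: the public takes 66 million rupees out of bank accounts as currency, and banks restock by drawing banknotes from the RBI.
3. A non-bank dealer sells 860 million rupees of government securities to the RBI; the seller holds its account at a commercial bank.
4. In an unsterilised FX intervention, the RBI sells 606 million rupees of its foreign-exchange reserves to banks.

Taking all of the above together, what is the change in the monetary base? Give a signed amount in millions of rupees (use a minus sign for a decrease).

-545 million

Discount-window repayment 799 million rupees: RBI balance sheet contracts → −799M.
Currency withdrawal 66 million rupees: just a shift between currency and reserves — both are base money → 0.
Asset purchase (from non-banks) 860 million rupees: RBI balance sheet expands → +860M.
FX sale 606 million rupees: RBI balance sheet contracts → −606M.
Net: −799 + 0 + 860 − 606 = -545 million.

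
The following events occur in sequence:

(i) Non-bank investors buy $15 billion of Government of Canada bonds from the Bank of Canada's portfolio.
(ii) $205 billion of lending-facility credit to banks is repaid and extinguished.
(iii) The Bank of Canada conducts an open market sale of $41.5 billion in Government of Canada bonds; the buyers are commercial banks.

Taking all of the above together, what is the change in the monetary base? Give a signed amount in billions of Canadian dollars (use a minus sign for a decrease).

-$261.5 billion

Asset sale (to non-banks) $15 billion: Bank of Canada balance sheet contracts → −$15B.
Discount-window repayment $205 billion: Bank of Canada balance sheet contracts → −$205B.
OMO sale (to banks) $41.5 billion: Bank of Canada balance sheet contracts → −$41.5B.
Net: −15 − 205 − 41.5 = -$261.5 billion.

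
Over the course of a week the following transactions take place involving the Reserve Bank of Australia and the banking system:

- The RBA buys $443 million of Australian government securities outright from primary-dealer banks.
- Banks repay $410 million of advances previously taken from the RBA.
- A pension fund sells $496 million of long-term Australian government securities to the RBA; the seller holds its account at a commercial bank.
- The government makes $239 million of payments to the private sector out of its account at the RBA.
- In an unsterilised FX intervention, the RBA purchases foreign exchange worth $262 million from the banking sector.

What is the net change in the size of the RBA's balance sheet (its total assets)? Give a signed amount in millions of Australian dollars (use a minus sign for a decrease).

+$791 million

RBA balance sheet:
  Assets:      Securities +$939M, Loans to banks −$410M, Foreign assets +$262M
  Liabilities: Bank reserves +$1030M, Government deposits −$239M
Change in total RBA assets = +$791 million.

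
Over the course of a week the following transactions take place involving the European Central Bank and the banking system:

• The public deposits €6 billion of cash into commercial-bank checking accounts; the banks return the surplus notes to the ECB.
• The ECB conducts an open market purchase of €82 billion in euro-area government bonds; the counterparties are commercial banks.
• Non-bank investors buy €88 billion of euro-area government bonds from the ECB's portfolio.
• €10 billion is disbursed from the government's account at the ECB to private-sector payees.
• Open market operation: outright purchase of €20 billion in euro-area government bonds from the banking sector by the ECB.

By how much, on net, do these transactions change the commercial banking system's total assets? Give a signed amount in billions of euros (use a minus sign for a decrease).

Currency deposit €6 billion: bank balance sheets expand → +€6B.
OMO purchase (from banks) €82 billion: just an asset swap on bank balance sheets → 0.
Asset sale (to non-banks) €88 billion: bank balance sheets shrink → −€88B.
Government spending €10 billion: bank balance sheets expand → +€10B.
OMO purchase (from banks) €20 billion: just an asset swap on bank balance sheets → 0.
Net: 6 + 0 − 88 + 10 + 0 = -€72 billion.

-€72 billion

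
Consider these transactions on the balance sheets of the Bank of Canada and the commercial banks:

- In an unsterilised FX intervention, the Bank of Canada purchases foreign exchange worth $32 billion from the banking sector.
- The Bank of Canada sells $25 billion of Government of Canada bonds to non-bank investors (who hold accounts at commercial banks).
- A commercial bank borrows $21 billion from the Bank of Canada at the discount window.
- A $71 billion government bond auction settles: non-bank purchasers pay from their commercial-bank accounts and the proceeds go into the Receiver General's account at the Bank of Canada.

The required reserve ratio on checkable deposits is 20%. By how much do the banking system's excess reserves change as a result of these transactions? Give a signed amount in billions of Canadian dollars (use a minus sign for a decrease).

FX purchase $32 billion: reserves +$32B, deposits 0.
Asset sale (to non-banks) $25 billion: reserves −$25B, deposits −$25B.
Discount-window loan $21 billion: reserves +$21B, deposits 0.
Government account inflow $71 billion: reserves −$71B, deposits −$71B.
Totals: Δreserves = −$43B, Δdeposits = −$96B.
Δrequired reserves = 20% × −$96B = −$19.2B.
Δexcess reserves = Δreserves − Δrequired = −$43B − (−$19.2B) = -$23.8 billion.

-$23.8 billion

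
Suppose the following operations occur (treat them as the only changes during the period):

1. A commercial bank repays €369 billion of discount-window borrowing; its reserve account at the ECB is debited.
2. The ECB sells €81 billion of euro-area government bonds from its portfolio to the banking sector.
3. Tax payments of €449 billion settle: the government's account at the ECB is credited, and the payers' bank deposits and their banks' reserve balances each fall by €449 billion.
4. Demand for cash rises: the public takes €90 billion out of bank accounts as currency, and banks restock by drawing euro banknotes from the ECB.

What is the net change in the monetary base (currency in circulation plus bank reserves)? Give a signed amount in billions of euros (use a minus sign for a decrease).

ECB balance sheet:
  Assets:      Securities −€81B, Loans to banks −€369B
  Liabilities: Bank reserves −€989B, Currency in circulation +€90B, Government deposits +€449B
Monetary base = currency + reserves: +€90B + (−€989B) = -€899 billion.

-€899 billion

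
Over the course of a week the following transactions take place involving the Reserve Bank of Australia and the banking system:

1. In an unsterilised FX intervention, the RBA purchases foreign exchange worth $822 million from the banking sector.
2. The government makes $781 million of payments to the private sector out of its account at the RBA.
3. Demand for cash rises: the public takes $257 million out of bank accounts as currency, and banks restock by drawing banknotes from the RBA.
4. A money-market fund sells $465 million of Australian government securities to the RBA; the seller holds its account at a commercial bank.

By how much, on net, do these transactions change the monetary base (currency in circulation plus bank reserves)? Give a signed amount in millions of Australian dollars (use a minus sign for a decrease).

+$2068 million

FX purchase $822 million: RBA balance sheet expands → +$822M.
Government spending $781 million: a non-base liability converts back to reserves → +$781M.
Currency withdrawal $257 million: just a shift between currency and reserves — both are base money → 0.
Asset purchase (from non-banks) $465 million: RBA balance sheet expands → +$465M.
Net: 822 + 781 + 0 + 465 = +$2068 million.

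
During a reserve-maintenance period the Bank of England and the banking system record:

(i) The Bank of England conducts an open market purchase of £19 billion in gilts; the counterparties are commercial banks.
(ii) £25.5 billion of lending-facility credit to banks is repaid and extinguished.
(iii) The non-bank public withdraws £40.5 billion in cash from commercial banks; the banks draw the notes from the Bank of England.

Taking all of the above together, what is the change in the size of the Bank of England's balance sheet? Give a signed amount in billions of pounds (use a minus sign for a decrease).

OMO purchase (from banks) £19 billion: a Bank of England asset is acquired → +£19B.
Discount-window repayment £25.5 billion: a Bank of England asset is shed → −£25.5B.
Currency withdrawal £40.5 billion: only the composition of liabilities changes → 0.
Net: 19 − 25.5 + 0 = -£6.5 billion.

-£6.5 billion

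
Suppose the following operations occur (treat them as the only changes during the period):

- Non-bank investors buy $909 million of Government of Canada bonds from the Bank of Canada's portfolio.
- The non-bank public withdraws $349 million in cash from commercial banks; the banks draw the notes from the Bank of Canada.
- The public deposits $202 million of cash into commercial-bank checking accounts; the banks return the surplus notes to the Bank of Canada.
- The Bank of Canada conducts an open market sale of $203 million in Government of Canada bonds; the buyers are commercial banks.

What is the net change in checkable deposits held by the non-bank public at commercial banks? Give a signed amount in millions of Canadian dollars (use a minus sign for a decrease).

Bank of Canada balance sheet:
  Assets:      Securities −$1112M
  Liabilities: Bank reserves −$1259M, Currency in circulation +$147M
Commercial banking system:
  Assets:      Reserves at CB −$1259M, Securities +$203M
  Liabilities: Checkable deposits −$1056M
So the change in checkable deposits held by the non-bank public at commercial banks is -$1056 million.

-$1056 million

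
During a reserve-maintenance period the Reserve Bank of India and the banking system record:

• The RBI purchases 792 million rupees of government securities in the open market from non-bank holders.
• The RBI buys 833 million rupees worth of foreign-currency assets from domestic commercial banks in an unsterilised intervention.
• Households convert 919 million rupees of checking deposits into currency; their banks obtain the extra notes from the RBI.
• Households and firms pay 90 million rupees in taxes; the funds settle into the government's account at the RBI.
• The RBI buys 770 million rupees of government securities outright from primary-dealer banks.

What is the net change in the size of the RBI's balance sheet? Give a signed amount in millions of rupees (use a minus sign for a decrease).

+2395 million

RBI balance sheet:
  Assets:      Securities +1562M, Foreign assets +833M
  Liabilities: Bank reserves +1386M, Currency in circulation +919M, Government deposits +90M
Commercial banking system:
  Assets:      Reserves at CB +1386M, Securities −770M, Foreign assets −833M
  Liabilities: Checkable deposits −217M
Change in total RBI assets = +2395 million.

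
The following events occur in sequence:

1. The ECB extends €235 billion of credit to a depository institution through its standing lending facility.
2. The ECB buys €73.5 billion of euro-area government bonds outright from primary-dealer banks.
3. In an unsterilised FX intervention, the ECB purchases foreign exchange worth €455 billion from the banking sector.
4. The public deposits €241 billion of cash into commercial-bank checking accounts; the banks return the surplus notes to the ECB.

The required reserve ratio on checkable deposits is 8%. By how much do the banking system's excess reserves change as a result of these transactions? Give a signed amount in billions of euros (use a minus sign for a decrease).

+€985.22 billion

Discount-window loan €235 billion: reserves +€235B, deposits 0.
OMO purchase (from banks) €73.5 billion: reserves +€73.5B, deposits 0.
FX purchase €455 billion: reserves +€455B, deposits 0.
Currency deposit €241 billion: reserves +€241B, deposits +€241B.
Totals: Δreserves = +€1004.5B, Δdeposits = +€241B.
Δrequired reserves = 8% × +€241B = +€19.28B.
Δexcess reserves = Δreserves − Δrequired = +€1004.5B − (+€19.28B) = +€985.22 billion.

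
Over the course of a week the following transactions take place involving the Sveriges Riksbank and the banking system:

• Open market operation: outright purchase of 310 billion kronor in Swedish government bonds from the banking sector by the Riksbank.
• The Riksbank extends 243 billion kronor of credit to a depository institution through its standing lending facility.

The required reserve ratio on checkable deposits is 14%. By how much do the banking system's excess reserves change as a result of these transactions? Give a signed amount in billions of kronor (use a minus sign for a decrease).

OMO purchase (from banks) 310 billion kronor: reserves +310B, deposits 0.
Discount-window loan 243 billion kronor: reserves +243B, deposits 0.
Totals: Δreserves = +553B, Δdeposits = 0.
Δrequired reserves = 14% × 0 = 0.
Δexcess reserves = Δreserves − Δrequired = +553B − (0) = +553 billion.

+553 billion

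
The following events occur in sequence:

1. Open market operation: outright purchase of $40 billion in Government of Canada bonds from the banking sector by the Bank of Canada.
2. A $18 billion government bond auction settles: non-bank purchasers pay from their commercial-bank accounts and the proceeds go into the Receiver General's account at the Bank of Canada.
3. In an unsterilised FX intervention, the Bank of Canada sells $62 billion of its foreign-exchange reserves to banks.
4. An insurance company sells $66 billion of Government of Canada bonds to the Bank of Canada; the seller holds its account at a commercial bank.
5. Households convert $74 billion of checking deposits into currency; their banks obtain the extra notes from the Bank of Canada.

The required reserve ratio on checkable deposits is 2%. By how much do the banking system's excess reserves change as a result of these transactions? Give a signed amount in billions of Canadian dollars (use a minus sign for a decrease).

OMO purchase (from banks) $40 billion: reserves +$40B, deposits 0.
Government account inflow $18 billion: reserves −$18B, deposits −$18B.
FX sale $62 billion: reserves −$62B, deposits 0.
Asset purchase (from non-banks) $66 billion: reserves +$66B, deposits +$66B.
Currency withdrawal $74 billion: reserves −$74B, deposits −$74B.
Totals: Δreserves = −$48B, Δdeposits = −$26B.
Δrequired reserves = 2% × −$26B = −$0.52B.
Δexcess reserves = Δreserves − Δrequired = −$48B − (−$0.52B) = -$47.48 billion.

-$47.48 billion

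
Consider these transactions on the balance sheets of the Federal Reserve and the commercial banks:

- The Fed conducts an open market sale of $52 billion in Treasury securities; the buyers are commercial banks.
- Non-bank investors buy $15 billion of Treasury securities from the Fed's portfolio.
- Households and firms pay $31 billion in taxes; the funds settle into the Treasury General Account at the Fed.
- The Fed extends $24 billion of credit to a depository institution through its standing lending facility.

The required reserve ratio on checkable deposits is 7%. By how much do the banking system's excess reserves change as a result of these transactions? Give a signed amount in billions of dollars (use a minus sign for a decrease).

-$70.78 billion

OMO sale (to banks) $52 billion: reserves −$52B, deposits 0.
Asset sale (to non-banks) $15 billion: reserves −$15B, deposits −$15B.
Government account inflow $31 billion: reserves −$31B, deposits −$31B.
Discount-window loan $24 billion: reserves +$24B, deposits 0.
Totals: Δreserves = −$74B, Δdeposits = −$46B.
Δrequired reserves = 7% × −$46B = −$3.22B.
Δexcess reserves = Δreserves − Δrequired = −$74B − (−$3.22B) = -$70.78 billion.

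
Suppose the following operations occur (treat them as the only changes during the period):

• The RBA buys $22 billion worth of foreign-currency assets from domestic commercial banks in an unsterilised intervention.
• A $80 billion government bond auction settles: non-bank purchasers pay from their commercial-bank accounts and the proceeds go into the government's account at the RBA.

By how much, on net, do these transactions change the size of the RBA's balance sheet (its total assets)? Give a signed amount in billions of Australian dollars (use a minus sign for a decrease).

FX purchase $22 billion: an RBA asset is acquired → +$22B.
Government account inflow $80 billion: only the composition of liabilities changes → 0.
Net: 22 + 0 = +$22 billion.

+$22 billion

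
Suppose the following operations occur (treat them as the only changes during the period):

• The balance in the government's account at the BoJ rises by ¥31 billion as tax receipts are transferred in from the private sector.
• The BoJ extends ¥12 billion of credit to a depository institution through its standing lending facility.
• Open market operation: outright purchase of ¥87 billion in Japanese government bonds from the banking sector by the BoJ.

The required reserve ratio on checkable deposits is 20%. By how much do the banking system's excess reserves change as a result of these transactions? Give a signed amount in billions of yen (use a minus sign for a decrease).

+¥74.2 billion

Government account inflow ¥31 billion: reserves −¥31B, deposits −¥31B.
Discount-window loan ¥12 billion: reserves +¥12B, deposits 0.
OMO purchase (from banks) ¥87 billion: reserves +¥87B, deposits 0.
Totals: Δreserves = +¥68B, Δdeposits = −¥31B.
Δrequired reserves = 20% × −¥31B = −¥6.2B.
Δexcess reserves = Δreserves − Δrequired = +¥68B − (−¥6.2B) = +¥74.2 billion.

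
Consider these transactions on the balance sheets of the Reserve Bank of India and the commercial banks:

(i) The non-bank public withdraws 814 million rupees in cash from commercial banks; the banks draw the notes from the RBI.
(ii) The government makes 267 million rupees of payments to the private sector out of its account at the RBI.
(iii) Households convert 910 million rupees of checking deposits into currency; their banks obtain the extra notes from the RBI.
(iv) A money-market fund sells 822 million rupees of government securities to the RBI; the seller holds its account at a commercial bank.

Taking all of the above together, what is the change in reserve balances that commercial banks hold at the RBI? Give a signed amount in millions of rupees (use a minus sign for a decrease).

RBI balance sheet:
  Assets:      Securities +822M
  Liabilities: Bank reserves −635M, Currency in circulation +1724M, Government deposits −267M
So the change in reserve balances that commercial banks hold at the RBI is -635 million.

-635 million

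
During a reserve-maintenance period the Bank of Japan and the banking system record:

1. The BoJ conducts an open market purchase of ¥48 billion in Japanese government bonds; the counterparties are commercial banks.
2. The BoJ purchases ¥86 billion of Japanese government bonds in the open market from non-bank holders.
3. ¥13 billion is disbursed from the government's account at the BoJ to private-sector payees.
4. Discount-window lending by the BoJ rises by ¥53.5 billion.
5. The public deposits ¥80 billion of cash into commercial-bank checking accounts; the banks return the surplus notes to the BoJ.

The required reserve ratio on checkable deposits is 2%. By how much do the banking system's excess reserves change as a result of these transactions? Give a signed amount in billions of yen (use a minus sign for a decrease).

OMO purchase (from banks) ¥48 billion: reserves +¥48B, deposits 0.
Asset purchase (from non-banks) ¥86 billion: reserves +¥86B, deposits +¥86B.
Government spending ¥13 billion: reserves +¥13B, deposits +¥13B.
Discount-window loan ¥53.5 billion: reserves +¥53.5B, deposits 0.
Currency deposit ¥80 billion: reserves +¥80B, deposits +¥80B.
Totals: Δreserves = +¥280.5B, Δdeposits = +¥179B.
Δrequired reserves = 2% × +¥179B = +¥3.58B.
Δexcess reserves = Δreserves − Δrequired = +¥280.5B − (+¥3.58B) = +¥276.92 billion.

+¥276.92 billion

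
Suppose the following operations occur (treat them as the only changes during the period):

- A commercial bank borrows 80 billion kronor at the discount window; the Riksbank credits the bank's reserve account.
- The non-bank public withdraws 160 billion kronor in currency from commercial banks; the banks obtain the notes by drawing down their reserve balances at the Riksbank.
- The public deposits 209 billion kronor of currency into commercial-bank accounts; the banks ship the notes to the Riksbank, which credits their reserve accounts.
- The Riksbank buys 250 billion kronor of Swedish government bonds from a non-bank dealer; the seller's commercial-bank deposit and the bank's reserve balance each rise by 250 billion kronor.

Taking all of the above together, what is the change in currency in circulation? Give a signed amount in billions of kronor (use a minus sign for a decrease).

Riksbank balance sheet:
  Assets:      Securities +250B, Loans to banks +80B
  Liabilities: Bank reserves +379B, Currency in circulation −49B
So the change in currency in circulation is -49 billion.

-49 billion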